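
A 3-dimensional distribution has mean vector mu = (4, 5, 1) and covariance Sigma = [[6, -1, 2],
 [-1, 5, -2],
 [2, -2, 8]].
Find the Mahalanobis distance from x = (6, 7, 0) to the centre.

Step 1 — centre the observation: (x - mu) = (2, 2, -1).

Step 2 — invert Sigma (cofactor / det for 3×3, or solve directly):
  Sigma^{-1} = [[0.1837, 0.0204, -0.0408],
 [0.0204, 0.2245, 0.051],
 [-0.0408, 0.051, 0.148]].

Step 3 — form the quadratic (x - mu)^T · Sigma^{-1} · (x - mu):
  Sigma^{-1} · (x - mu) = (0.449, 0.4388, -0.1276).
  (x - mu)^T · [Sigma^{-1} · (x - mu)] = (2)·(0.449) + (2)·(0.4388) + (-1)·(-0.1276) = 1.9031.

Step 4 — take square root: d = √(1.9031) ≈ 1.3795.

d(x, mu) = √(1.9031) ≈ 1.3795


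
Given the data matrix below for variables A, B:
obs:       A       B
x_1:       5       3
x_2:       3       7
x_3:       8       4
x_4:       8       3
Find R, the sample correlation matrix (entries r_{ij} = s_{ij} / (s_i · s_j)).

Step 1 — column means:
  mean(A) = (5 + 3 + 8 + 8) / 4 = 24/4 = 6
  mean(B) = (3 + 7 + 4 + 3) / 4 = 17/4 = 4.25

Step 2 — sample variances and covariances s[i,j] = (1/(n-1)) · Σ_k (x_{k,i} - mean_i) · (x_{k,j} - mean_j), with n-1 = 3:
  s[A,A] = ((-1)·(-1) + (-3)·(-3) + (2)·(2) + (2)·(2)) / 3 = 18/3 = 6
  s[A,B] = ((-1)·(-1.25) + (-3)·(2.75) + (2)·(-0.25) + (2)·(-1.25)) / 3 = -10/3 = -3.3333
  s[B,B] = ((-1.25)·(-1.25) + (2.75)·(2.75) + (-0.25)·(-0.25) + (-1.25)·(-1.25)) / 3 = 10.75/3 = 3.5833
  Sample standard deviations s_i = √(s[i,i]):
  s(A) = √(6) = 2.4495
  s(B) = √(3.5833) = 1.893

Step 3 — r_{ij} = s_{ij} / (s_i · s_j):
  r[A,A] = 1 (diagonal).
  r[A,B] = -3.3333 / (2.4495 · 1.893) = -3.3333 / 4.6368 = -0.7189
  r[B,B] = 1 (diagonal).

R is symmetric with unit diagonal. Assembling:

R = [[1, -0.7189],
 [-0.7189, 1]]


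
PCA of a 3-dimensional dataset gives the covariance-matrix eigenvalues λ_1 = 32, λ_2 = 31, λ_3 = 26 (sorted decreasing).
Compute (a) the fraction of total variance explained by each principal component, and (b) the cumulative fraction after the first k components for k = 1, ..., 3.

Step 1 — total variance = trace(Sigma) = Σ λ_i = 32 + 31 + 26 = 89.

Step 2 — fraction explained by component i = λ_i / Σ λ:
  PC1: 32/89 = 0.3596
  PC2: 31/89 = 0.3483
  PC3: 26/89 = 0.2921

Step 3 — cumulative fraction after k components = (λ_1 + ... + λ_k) / Σ λ:
  k = 1: 32/89 = 0.3596
  k = 2: (32 + 31)/89 = 63/89 = 0.7079
  k = 3: (32 + 31 + 26)/89 = 89/89 = 1

Summary (fraction, with percent):

explained: PC1 0.3596 (35.96%), PC2 0.3483 (34.83%), PC3 0.2921 (29.21%);  cumulative: 0.3596, 0.7079, 1


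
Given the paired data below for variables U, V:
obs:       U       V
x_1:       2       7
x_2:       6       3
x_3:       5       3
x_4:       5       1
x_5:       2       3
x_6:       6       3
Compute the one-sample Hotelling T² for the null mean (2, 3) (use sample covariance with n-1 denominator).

Step 1 — sample mean vector:
  mean(U) = (2 + 6 + 5 + 5 + 2 + 6) / 6 = 26/6 = 4.3333
  mean(V) = (7 + 3 + 3 + 1 + 3 + 3) / 6 = 20/6 = 3.3333
  x̄ = (4.3333, 3.3333),  deviation x̄ - mu_0 = (4.3333, 3.3333) - (2, 3) = (2.3333, 0.3333).

Step 2 — sample covariance matrix, S[i,j] = (1/(n-1)) · Σ_k (x_{k,i} - mean_i) · (x_{k,j} - mean_j), divisor n-1 = 5:
  S[U,U] = ((-2.3333)·(-2.3333) + (1.6667)·(1.6667) + (0.6667)·(0.6667) + (0.6667)·(0.6667) + (-2.3333)·(-2.3333) + (1.6667)·(1.6667)) / 5 = 17.3333/5 = 3.4667
  S[U,V] = ((-2.3333)·(3.6667) + (1.6667)·(-0.3333) + (0.6667)·(-0.3333) + (0.6667)·(-2.3333) + (-2.3333)·(-0.3333) + (1.6667)·(-0.3333)) / 5 = -10.6667/5 = -2.1333
  S[V,V] = ((3.6667)·(3.6667) + (-0.3333)·(-0.3333) + (-0.3333)·(-0.3333) + (-2.3333)·(-2.3333) + (-0.3333)·(-0.3333) + (-0.3333)·(-0.3333)) / 5 = 19.3333/5 = 3.8667
  S = [[3.4667, -2.1333],
 [-2.1333, 3.8667]].

Step 3 — invert S. det(S) = 3.4667·3.8667 - (-2.1333)² = 8.8533.
  S^{-1} = (1/det) · [[d, -b], [-b, a]] = [[0.4367, 0.241],
 [0.241, 0.3916]].

Step 4 — quadratic form (x̄ - mu_0)^T · S^{-1} · (x̄ - mu_0):
  S^{-1} · (x̄ - mu_0) = (1.0994, 0.6928),
  (x̄ - mu_0)^T · [...] = (2.3333)·(1.0994) + (0.3333)·(0.6928) = 2.7962.

Step 5 — scale by n: T² = 6 · 2.7962 = 16.7771.

T² ≈ 16.7771


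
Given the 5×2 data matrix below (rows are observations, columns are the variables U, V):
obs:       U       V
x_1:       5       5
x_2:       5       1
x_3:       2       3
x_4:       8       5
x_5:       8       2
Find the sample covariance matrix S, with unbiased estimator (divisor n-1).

Step 1 — column means:
  mean(U) = (5 + 5 + 2 + 8 + 8) / 5 = 28/5 = 5.6
  mean(V) = (5 + 1 + 3 + 5 + 2) / 5 = 16/5 = 3.2

Step 2 — sample covariance S[i,j] = (1/(n-1)) · Σ_k (x_{k,i} - mean_i) · (x_{k,j} - mean_j), with n-1 = 4.
  S[U,U] = ((-0.6)·(-0.6) + (-0.6)·(-0.6) + (-3.6)·(-3.6) + (2.4)·(2.4) + (2.4)·(2.4)) / 4 = 25.2/4 = 6.3
  S[U,V] = ((-0.6)·(1.8) + (-0.6)·(-2.2) + (-3.6)·(-0.2) + (2.4)·(1.8) + (2.4)·(-1.2)) / 4 = 2.4/4 = 0.6
  S[V,V] = ((1.8)·(1.8) + (-2.2)·(-2.2) + (-0.2)·(-0.2) + (1.8)·(1.8) + (-1.2)·(-1.2)) / 4 = 12.8/4 = 3.2

S is symmetric (S[j,i] = S[i,j]). Assembling:

S = [[6.3, 0.6],
 [0.6, 3.2]]


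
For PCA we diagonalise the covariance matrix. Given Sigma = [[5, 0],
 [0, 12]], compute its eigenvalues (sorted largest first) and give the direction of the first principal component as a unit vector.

Step 1 — characteristic polynomial of 2×2 Sigma:
  det(Sigma - λI) = λ² - trace · λ + det = 0.
  trace = 5 + 12 = 17, det = 5·12 - (0)² = 60.
Step 2 — discriminant:
  Δ = trace² - 4·det = 289 - 240 = 49.
Step 3 — eigenvalues:
  λ = (trace ± √Δ)/2 = (17 ± 7)/2,
  λ_1 = 12,  λ_2 = 5.

Step 4 — unit eigenvector for λ_1: Sigma is diagonal, so its eigenvectors are the coordinate axes. λ_1 = 12 is the diagonal entry on the second coordinate axis, hence
  v_1 = (0, 1) (||v_1|| = 1).

λ_1 = 12,  λ_2 = 5;  v_1 ≈ (0, 1)


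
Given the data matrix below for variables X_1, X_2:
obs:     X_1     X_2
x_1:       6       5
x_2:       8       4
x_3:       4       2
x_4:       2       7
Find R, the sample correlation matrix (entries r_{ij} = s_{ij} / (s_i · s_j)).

Step 1 — column means:
  mean(X_1) = (6 + 8 + 4 + 2) / 4 = 20/4 = 5
  mean(X_2) = (5 + 4 + 2 + 7) / 4 = 18/4 = 4.5

Step 2 — sample variances and covariances s[i,j] = (1/(n-1)) · Σ_k (x_{k,i} - mean_i) · (x_{k,j} - mean_j), with n-1 = 3:
  s[X_1,X_1] = ((1)·(1) + (3)·(3) + (-1)·(-1) + (-3)·(-3)) / 3 = 20/3 = 6.6667
  s[X_1,X_2] = ((1)·(0.5) + (3)·(-0.5) + (-1)·(-2.5) + (-3)·(2.5)) / 3 = -6/3 = -2
  s[X_2,X_2] = ((0.5)·(0.5) + (-0.5)·(-0.5) + (-2.5)·(-2.5) + (2.5)·(2.5)) / 3 = 13/3 = 4.3333
  Sample standard deviations s_i = √(s[i,i]):
  s(X_1) = √(6.6667) = 2.582
  s(X_2) = √(4.3333) = 2.0817

Step 3 — r_{ij} = s_{ij} / (s_i · s_j):
  r[X_1,X_1] = 1 (diagonal).
  r[X_1,X_2] = -2 / (2.582 · 2.0817) = -2 / 5.3748 = -0.3721
  r[X_2,X_2] = 1 (diagonal).

R is symmetric with unit diagonal. Assembling:

R = [[1, -0.3721],
 [-0.3721, 1]]


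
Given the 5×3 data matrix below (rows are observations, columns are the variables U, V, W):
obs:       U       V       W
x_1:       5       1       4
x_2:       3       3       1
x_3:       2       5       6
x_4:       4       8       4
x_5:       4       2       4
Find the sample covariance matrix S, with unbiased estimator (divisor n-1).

Step 1 — column means:
  mean(U) = (5 + 3 + 2 + 4 + 4) / 5 = 18/5 = 3.6
  mean(V) = (1 + 3 + 5 + 8 + 2) / 5 = 19/5 = 3.8
  mean(W) = (4 + 1 + 6 + 4 + 4) / 5 = 19/5 = 3.8

Step 2 — sample covariance S[i,j] = (1/(n-1)) · Σ_k (x_{k,i} - mean_i) · (x_{k,j} - mean_j), with n-1 = 4.
  S[U,U] = ((1.4)·(1.4) + (-0.6)·(-0.6) + (-1.6)·(-1.6) + (0.4)·(0.4) + (0.4)·(0.4)) / 4 = 5.2/4 = 1.3
  S[U,V] = ((1.4)·(-2.8) + (-0.6)·(-0.8) + (-1.6)·(1.2) + (0.4)·(4.2) + (0.4)·(-1.8)) / 4 = -4.4/4 = -1.1
  S[U,W] = ((1.4)·(0.2) + (-0.6)·(-2.8) + (-1.6)·(2.2) + (0.4)·(0.2) + (0.4)·(0.2)) / 4 = -1.4/4 = -0.35
  S[V,V] = ((-2.8)·(-2.8) + (-0.8)·(-0.8) + (1.2)·(1.2) + (4.2)·(4.2) + (-1.8)·(-1.8)) / 4 = 30.8/4 = 7.7
  S[V,W] = ((-2.8)·(0.2) + (-0.8)·(-2.8) + (1.2)·(2.2) + (4.2)·(0.2) + (-1.8)·(0.2)) / 4 = 4.8/4 = 1.2
  S[W,W] = ((0.2)·(0.2) + (-2.8)·(-2.8) + (2.2)·(2.2) + (0.2)·(0.2) + (0.2)·(0.2)) / 4 = 12.8/4 = 3.2

S is symmetric (S[j,i] = S[i,j]). Assembling:

S = [[1.3, -1.1, -0.35],
 [-1.1, 7.7, 1.2],
 [-0.35, 1.2, 3.2]]


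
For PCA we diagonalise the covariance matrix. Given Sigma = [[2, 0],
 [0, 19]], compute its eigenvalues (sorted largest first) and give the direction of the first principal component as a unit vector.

Step 1 — characteristic polynomial of 2×2 Sigma:
  det(Sigma - λI) = λ² - trace · λ + det = 0.
  trace = 2 + 19 = 21, det = 2·19 - (0)² = 38.
Step 2 — discriminant:
  Δ = trace² - 4·det = 441 - 152 = 289.
Step 3 — eigenvalues:
  λ = (trace ± √Δ)/2 = (21 ± 17)/2,
  λ_1 = 19,  λ_2 = 2.

Step 4 — unit eigenvector for λ_1: Sigma is diagonal, so its eigenvectors are the coordinate axes. λ_1 = 19 is the diagonal entry on the second coordinate axis, hence
  v_1 = (0, 1) (||v_1|| = 1).

λ_1 = 19,  λ_2 = 2;  v_1 ≈ (0, 1)


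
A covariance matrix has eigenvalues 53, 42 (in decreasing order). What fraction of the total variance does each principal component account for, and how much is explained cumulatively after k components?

Step 1 — total variance = trace(Sigma) = Σ λ_i = 53 + 42 = 95.

Step 2 — fraction explained by component i = λ_i / Σ λ:
  PC1: 53/95 = 0.5579
  PC2: 42/95 = 0.4421

Step 3 — cumulative fraction after k components = (λ_1 + ... + λ_k) / Σ λ:
  k = 1: 53/95 = 0.5579
  k = 2: (53 + 42)/95 = 95/95 = 1

Summary (fraction, with percent):

explained: PC1 0.5579 (55.79%), PC2 0.4421 (44.21%);  cumulative: 0.5579, 1


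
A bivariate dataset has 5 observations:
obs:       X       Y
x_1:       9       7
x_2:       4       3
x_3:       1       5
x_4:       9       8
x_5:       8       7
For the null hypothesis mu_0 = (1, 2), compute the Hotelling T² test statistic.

Step 1 — sample mean vector:
  mean(X) = (9 + 4 + 1 + 9 + 8) / 5 = 31/5 = 6.2
  mean(Y) = (7 + 3 + 5 + 8 + 7) / 5 = 30/5 = 6
  x̄ = (6.2, 6),  deviation x̄ - mu_0 = (6.2, 6) - (1, 2) = (5.2, 4).

Step 2 — sample covariance matrix, S[i,j] = (1/(n-1)) · Σ_k (x_{k,i} - mean_i) · (x_{k,j} - mean_j), divisor n-1 = 4:
  S[X,X] = ((2.8)·(2.8) + (-2.2)·(-2.2) + (-5.2)·(-5.2) + (2.8)·(2.8) + (1.8)·(1.8)) / 4 = 50.8/4 = 12.7
  S[X,Y] = ((2.8)·(1) + (-2.2)·(-3) + (-5.2)·(-1) + (2.8)·(2) + (1.8)·(1)) / 4 = 22/4 = 5.5
  S[Y,Y] = ((1)·(1) + (-3)·(-3) + (-1)·(-1) + (2)·(2) + (1)·(1)) / 4 = 16/4 = 4
  S = [[12.7, 5.5],
 [5.5, 4]].

Step 3 — invert S. det(S) = 12.7·4 - (5.5)² = 20.55.
  S^{-1} = (1/det) · [[d, -b], [-b, a]] = [[0.1946, -0.2676],
 [-0.2676, 0.618]].

Step 4 — quadratic form (x̄ - mu_0)^T · S^{-1} · (x̄ - mu_0):
  S^{-1} · (x̄ - mu_0) = (-0.0584, 1.0803),
  (x̄ - mu_0)^T · [...] = (5.2)·(-0.0584) + (4)·(1.0803) = 4.0175.

Step 5 — scale by n: T² = 5 · 4.0175 = 20.0876.

T² ≈ 20.0876


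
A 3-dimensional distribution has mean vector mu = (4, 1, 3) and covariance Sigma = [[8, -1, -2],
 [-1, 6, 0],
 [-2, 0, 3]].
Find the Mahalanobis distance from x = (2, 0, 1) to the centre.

Step 1 — centre the observation: (x - mu) = (-2, -1, -2).

Step 2 — invert Sigma (cofactor / det for 3×3, or solve directly):
  Sigma^{-1} = [[0.1538, 0.0256, 0.1026],
 [0.0256, 0.1709, 0.0171],
 [0.1026, 0.0171, 0.4017]].

Step 3 — form the quadratic (x - mu)^T · Sigma^{-1} · (x - mu):
  Sigma^{-1} · (x - mu) = (-0.5385, -0.2564, -1.0256).
  (x - mu)^T · [Sigma^{-1} · (x - mu)] = (-2)·(-0.5385) + (-1)·(-0.2564) + (-2)·(-1.0256) = 3.3846.

Step 4 — take square root: d = √(3.3846) ≈ 1.8397.

d(x, mu) = √(3.3846) ≈ 1.8397


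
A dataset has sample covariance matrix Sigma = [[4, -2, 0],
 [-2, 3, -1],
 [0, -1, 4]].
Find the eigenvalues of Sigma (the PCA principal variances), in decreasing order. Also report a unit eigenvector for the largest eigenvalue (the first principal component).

Step 1 — characteristic polynomial p(λ) = det(λI - Sigma) = λ³ - tr·λ² + c_1·λ - det, where tr = trace, c_1 = sum of the principal 2×2 minors, det = det(Sigma):
  tr = 4 + 3 + 4 = 11,
  c_1 = (4·3 - (-2)²) + (4·4 - (0)²) + (3·4 - (-1)²) = 8 + 16 + 11 = 35,
  det = 4·(3·4 - (-1)²) - (-2)·((-2)·4 - (-1)·(0)) + (0)·((-2)·(-1) - 3·(0)) = 4·(11) - (-2)·(-8) + (0)·(2) = 28.
  So p(λ) = λ³ - 11λ² + 35λ - 28.
Step 2 — look for an integer root (rational root theorem: any rational root is an integer divisor of 28). Testing λ = 4:
  p(4) = 64 - 176 + 140 - 28 = 0  ✓
  Dividing out (λ - 4): p(λ) = (λ - 4)(λ² - 7λ + 7).
Step 3 — remaining eigenvalues from the quadratic λ² - 7λ + 7 = 0:
  Δ = 7² - 4·7 = 49 - 28 = 21,  λ = (7 ± √21)/2 = (7 ± 4.5826)/2 ≈ 5.7913 or 1.2087.
  Sorted: λ_1 = 5.7913,  λ_2 = 4,  λ_3 = 1.2087  (check: sum = 11 = tr ✓).

Step 4 — unit eigenvector for λ_1 ≈ 5.7913: v spans the null space of (Sigma - λ_1 I), whose rows are
  r_1 = (-1.7913, -2, 0),  r_2 = (-2, -2.7913, -1),  r_3 = (0, -1, -1.7913).
  v is orthogonal to every row, so take v ∝ r_1 × r_2 = ((-2)·(-1) - (0)·(-2.7913), (0)·(-2) - (-1.7913)·(-1), (-1.7913)·(-2.7913) - (-2)·(-2)) ≈ (2, -1.7913, 1).
  Let u = (2, -1.7913, 1).
  ||u|| = √((2)² + (-1.7913)² + (1)²) = √(8.2087) ≈ 2.8651,  v_1 = u/||u|| ≈ (0.6981, -0.6252, 0.349) (||v_1|| = 1).

λ_1 = 5.7913,  λ_2 = 4,  λ_3 = 1.2087;  v_1 ≈ (0.6981, -0.6252, 0.349)


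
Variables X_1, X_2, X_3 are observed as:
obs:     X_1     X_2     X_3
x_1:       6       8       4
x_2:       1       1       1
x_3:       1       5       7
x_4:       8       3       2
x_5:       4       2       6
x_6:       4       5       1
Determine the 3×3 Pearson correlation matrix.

Step 1 — column means:
  mean(X_1) = (6 + 1 + 1 + 8 + 4 + 4) / 6 = 24/6 = 4
  mean(X_2) = (8 + 1 + 5 + 3 + 2 + 5) / 6 = 24/6 = 4
  mean(X_3) = (4 + 1 + 7 + 2 + 6 + 1) / 6 = 21/6 = 3.5

Step 2 — sample variances and covariances s[i,j] = (1/(n-1)) · Σ_k (x_{k,i} - mean_i) · (x_{k,j} - mean_j), with n-1 = 5:
  s[X_1,X_1] = ((2)·(2) + (-3)·(-3) + (-3)·(-3) + (4)·(4) + (0)·(0) + (0)·(0)) / 5 = 38/5 = 7.6
  s[X_1,X_2] = ((2)·(4) + (-3)·(-3) + (-3)·(1) + (4)·(-1) + (0)·(-2) + (0)·(1)) / 5 = 10/5 = 2
  s[X_1,X_3] = ((2)·(0.5) + (-3)·(-2.5) + (-3)·(3.5) + (4)·(-1.5) + (0)·(2.5) + (0)·(-2.5)) / 5 = -8/5 = -1.6
  s[X_2,X_2] = ((4)·(4) + (-3)·(-3) + (1)·(1) + (-1)·(-1) + (-2)·(-2) + (1)·(1)) / 5 = 32/5 = 6.4
  s[X_2,X_3] = ((4)·(0.5) + (-3)·(-2.5) + (1)·(3.5) + (-1)·(-1.5) + (-2)·(2.5) + (1)·(-2.5)) / 5 = 7/5 = 1.4
  s[X_3,X_3] = ((0.5)·(0.5) + (-2.5)·(-2.5) + (3.5)·(3.5) + (-1.5)·(-1.5) + (2.5)·(2.5) + (-2.5)·(-2.5)) / 5 = 33.5/5 = 6.7
  Sample standard deviations s_i = √(s[i,i]):
  s(X_1) = √(7.6) = 2.7568
  s(X_2) = √(6.4) = 2.5298
  s(X_3) = √(6.7) = 2.5884

Step 3 — r_{ij} = s_{ij} / (s_i · s_j):
  r[X_1,X_1] = 1 (diagonal).
  r[X_1,X_2] = 2 / (2.7568 · 2.5298) = 2 / 6.9742 = 0.2868
  r[X_1,X_3] = -1.6 / (2.7568 · 2.5884) = -1.6 / 7.1358 = -0.2242
  r[X_2,X_2] = 1 (diagonal).
  r[X_2,X_3] = 1.4 / (2.5298 · 2.5884) = 1.4 / 6.5483 = 0.2138
  r[X_3,X_3] = 1 (diagonal).

R is symmetric with unit diagonal. Assembling:

R = [[1, 0.2868, -0.2242],
 [0.2868, 1, 0.2138],
 [-0.2242, 0.2138, 1]]


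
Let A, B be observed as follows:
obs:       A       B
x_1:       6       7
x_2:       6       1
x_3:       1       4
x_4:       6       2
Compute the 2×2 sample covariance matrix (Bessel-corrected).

Step 1 — column means:
  mean(A) = (6 + 6 + 1 + 6) / 4 = 19/4 = 4.75
  mean(B) = (7 + 1 + 4 + 2) / 4 = 14/4 = 3.5

Step 2 — sample covariance S[i,j] = (1/(n-1)) · Σ_k (x_{k,i} - mean_i) · (x_{k,j} - mean_j), with n-1 = 3.
  S[A,A] = ((1.25)·(1.25) + (1.25)·(1.25) + (-3.75)·(-3.75) + (1.25)·(1.25)) / 3 = 18.75/3 = 6.25
  S[A,B] = ((1.25)·(3.5) + (1.25)·(-2.5) + (-3.75)·(0.5) + (1.25)·(-1.5)) / 3 = -2.5/3 = -0.8333
  S[B,B] = ((3.5)·(3.5) + (-2.5)·(-2.5) + (0.5)·(0.5) + (-1.5)·(-1.5)) / 3 = 21/3 = 7

S is symmetric (S[j,i] = S[i,j]). Assembling:

S = [[6.25, -0.8333],
 [-0.8333, 7]]


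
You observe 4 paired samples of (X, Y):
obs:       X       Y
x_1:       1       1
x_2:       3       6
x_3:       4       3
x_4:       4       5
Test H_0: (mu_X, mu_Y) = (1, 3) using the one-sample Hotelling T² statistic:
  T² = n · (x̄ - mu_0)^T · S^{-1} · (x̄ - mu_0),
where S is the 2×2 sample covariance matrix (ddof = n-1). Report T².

Step 1 — sample mean vector:
  mean(X) = (1 + 3 + 4 + 4) / 4 = 12/4 = 3
  mean(Y) = (1 + 6 + 3 + 5) / 4 = 15/4 = 3.75
  x̄ = (3, 3.75),  deviation x̄ - mu_0 = (3, 3.75) - (1, 3) = (2, 0.75).

Step 2 — sample covariance matrix, S[i,j] = (1/(n-1)) · Σ_k (x_{k,i} - mean_i) · (x_{k,j} - mean_j), divisor n-1 = 3:
  S[X,X] = ((-2)·(-2) + (0)·(0) + (1)·(1) + (1)·(1)) / 3 = 6/3 = 2
  S[X,Y] = ((-2)·(-2.75) + (0)·(2.25) + (1)·(-0.75) + (1)·(1.25)) / 3 = 6/3 = 2
  S[Y,Y] = ((-2.75)·(-2.75) + (2.25)·(2.25) + (-0.75)·(-0.75) + (1.25)·(1.25)) / 3 = 14.75/3 = 4.9167
  S = [[2, 2],
 [2, 4.9167]].

Step 3 — invert S. det(S) = 2·4.9167 - (2)² = 5.8333.
  S^{-1} = (1/det) · [[d, -b], [-b, a]] = [[0.8429, -0.3429],
 [-0.3429, 0.3429]].

Step 4 — quadratic form (x̄ - mu_0)^T · S^{-1} · (x̄ - mu_0):
  S^{-1} · (x̄ - mu_0) = (1.4286, -0.4286),
  (x̄ - mu_0)^T · [...] = (2)·(1.4286) + (0.75)·(-0.4286) = 2.5357.

Step 5 — scale by n: T² = 4 · 2.5357 = 10.1429.

T² ≈ 10.1429


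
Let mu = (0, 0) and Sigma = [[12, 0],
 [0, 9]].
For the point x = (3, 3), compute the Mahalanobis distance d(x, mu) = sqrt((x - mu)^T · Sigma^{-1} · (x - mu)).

Step 1 — centre the observation: (x - mu) = (3, 3).

Step 2 — invert Sigma. det(Sigma) = 12·9 - (0)² = 108.
  Sigma^{-1} = (1/det) · [[d, -b], [-b, a]] = [[0.0833, 0],
 [0, 0.1111]].

Step 3 — form the quadratic (x - mu)^T · Sigma^{-1} · (x - mu):
  Sigma^{-1} · (x - mu) = (0.25, 0.3333).
  (x - mu)^T · [Sigma^{-1} · (x - mu)] = (3)·(0.25) + (3)·(0.3333) = 1.75.

Step 4 — take square root: d = √(1.75) ≈ 1.3229.

d(x, mu) = √(1.75) ≈ 1.3229


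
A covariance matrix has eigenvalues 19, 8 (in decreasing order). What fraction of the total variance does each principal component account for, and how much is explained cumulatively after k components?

Step 1 — total variance = trace(Sigma) = Σ λ_i = 19 + 8 = 27.

Step 2 — fraction explained by component i = λ_i / Σ λ:
  PC1: 19/27 = 0.7037
  PC2: 8/27 = 0.2963

Step 3 — cumulative fraction after k components = (λ_1 + ... + λ_k) / Σ λ:
  k = 1: 19/27 = 0.7037
  k = 2: (19 + 8)/27 = 27/27 = 1

Summary (fraction, with percent):

explained: PC1 0.7037 (70.37%), PC2 0.2963 (29.63%);  cumulative: 0.7037, 1


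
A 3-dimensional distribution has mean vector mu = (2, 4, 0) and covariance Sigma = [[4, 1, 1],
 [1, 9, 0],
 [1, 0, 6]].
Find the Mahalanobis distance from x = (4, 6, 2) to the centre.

Step 1 — centre the observation: (x - mu) = (2, 2, 2).

Step 2 — invert Sigma (cofactor / det for 3×3, or solve directly):
  Sigma^{-1} = [[0.2687, -0.0299, -0.0448],
 [-0.0299, 0.1144, 0.005],
 [-0.0448, 0.005, 0.1741]].

Step 3 — form the quadratic (x - mu)^T · Sigma^{-1} · (x - mu):
  Sigma^{-1} · (x - mu) = (0.3881, 0.1791, 0.2687).
  (x - mu)^T · [Sigma^{-1} · (x - mu)] = (2)·(0.3881) + (2)·(0.1791) + (2)·(0.2687) = 1.6716.

Step 4 — take square root: d = √(1.6716) ≈ 1.2929.

d(x, mu) = √(1.6716) ≈ 1.2929


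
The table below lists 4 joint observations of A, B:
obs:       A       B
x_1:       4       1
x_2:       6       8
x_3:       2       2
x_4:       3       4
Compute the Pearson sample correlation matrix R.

Step 1 — column means:
  mean(A) = (4 + 6 + 2 + 3) / 4 = 15/4 = 3.75
  mean(B) = (1 + 8 + 2 + 4) / 4 = 15/4 = 3.75

Step 2 — sample variances and covariances s[i,j] = (1/(n-1)) · Σ_k (x_{k,i} - mean_i) · (x_{k,j} - mean_j), with n-1 = 3:
  s[A,A] = ((0.25)·(0.25) + (2.25)·(2.25) + (-1.75)·(-1.75) + (-0.75)·(-0.75)) / 3 = 8.75/3 = 2.9167
  s[A,B] = ((0.25)·(-2.75) + (2.25)·(4.25) + (-1.75)·(-1.75) + (-0.75)·(0.25)) / 3 = 11.75/3 = 3.9167
  s[B,B] = ((-2.75)·(-2.75) + (4.25)·(4.25) + (-1.75)·(-1.75) + (0.25)·(0.25)) / 3 = 28.75/3 = 9.5833
  Sample standard deviations s_i = √(s[i,i]):
  s(A) = √(2.9167) = 1.7078
  s(B) = √(9.5833) = 3.0957

Step 3 — r_{ij} = s_{ij} / (s_i · s_j):
  r[A,A] = 1 (diagonal).
  r[A,B] = 3.9167 / (1.7078 · 3.0957) = 3.9167 / 5.2869 = 0.7408
  r[B,B] = 1 (diagonal).

R is symmetric with unit diagonal. Assembling:

R = [[1, 0.7408],
 [0.7408, 1]]


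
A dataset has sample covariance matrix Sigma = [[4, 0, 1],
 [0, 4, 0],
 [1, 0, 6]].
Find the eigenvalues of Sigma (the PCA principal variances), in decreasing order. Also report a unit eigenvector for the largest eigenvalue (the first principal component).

Step 1 — characteristic polynomial p(λ) = det(λI - Sigma) = λ³ - tr·λ² + c_1·λ - det, where tr = trace, c_1 = sum of the principal 2×2 minors, det = det(Sigma):
  tr = 4 + 4 + 6 = 14,
  c_1 = (4·4 - (0)²) + (4·6 - (1)²) + (4·6 - (0)²) = 16 + 23 + 24 = 63,
  det = 4·(4·6 - (0)²) - (0)·((0)·6 - (0)·(1)) + (1)·((0)·(0) - 4·(1)) = 4·(24) - (0)·(0) + (1)·(-4) = 92.
  So p(λ) = λ³ - 14λ² + 63λ - 92.
Step 2 — look for an integer root (rational root theorem: any rational root is an integer divisor of 92). Testing λ = 4:
  p(4) = 64 - 224 + 252 - 92 = 0  ✓
  Dividing out (λ - 4): p(λ) = (λ - 4)(λ² - 10λ + 23).
Step 3 — remaining eigenvalues from the quadratic λ² - 10λ + 23 = 0:
  Δ = 10² - 4·23 = 100 - 92 = 8,  λ = (10 ± √8)/2 = (10 ± 2.8284)/2 ≈ 6.4142 or 3.5858.
  Sorted: λ_1 = 6.4142,  λ_2 = 4,  λ_3 = 3.5858  (check: sum = 14 = tr ✓).

Step 4 — unit eigenvector for λ_1 ≈ 6.4142: v spans the null space of (Sigma - λ_1 I), whose rows are
  r_1 = (-2.4142, 0, 1),  r_2 = (0, -2.4142, 0),  r_3 = (1, 0, -0.4142).
  v is orthogonal to every row, so take v ∝ r_1 × r_2 = ((0)·(0) - (1)·(-2.4142), (1)·(0) - (-2.4142)·(0), (-2.4142)·(-2.4142) - (0)·(0)) ≈ (2.4142, 0, 5.8284).
  Let u = (2.4142, 0, 5.8284).
  ||u|| = √((2.4142)² + (0)² + (5.8284)²) = √(39.799) ≈ 6.3086,  v_1 = u/||u|| ≈ (0.3827, 0, 0.9239) (||v_1|| = 1).

λ_1 = 6.4142,  λ_2 = 4,  λ_3 = 3.5858;  v_1 ≈ (0.3827, 0, 0.9239)


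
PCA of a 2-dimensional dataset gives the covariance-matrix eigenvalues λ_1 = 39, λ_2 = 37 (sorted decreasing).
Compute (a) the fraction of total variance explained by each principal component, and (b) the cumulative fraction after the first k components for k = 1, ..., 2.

Step 1 — total variance = trace(Sigma) = Σ λ_i = 39 + 37 = 76.

Step 2 — fraction explained by component i = λ_i / Σ λ:
  PC1: 39/76 = 0.5132
  PC2: 37/76 = 0.4868

Step 3 — cumulative fraction after k components = (λ_1 + ... + λ_k) / Σ λ:
  k = 1: 39/76 = 0.5132
  k = 2: (39 + 37)/76 = 76/76 = 1

Summary (fraction, with percent):

explained: PC1 0.5132 (51.32%), PC2 0.4868 (48.68%);  cumulative: 0.5132, 1


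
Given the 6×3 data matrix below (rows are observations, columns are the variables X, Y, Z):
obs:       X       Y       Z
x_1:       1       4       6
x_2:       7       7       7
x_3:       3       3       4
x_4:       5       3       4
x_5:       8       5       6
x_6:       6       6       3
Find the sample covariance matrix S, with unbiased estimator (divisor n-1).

Step 1 — column means:
  mean(X) = (1 + 7 + 3 + 5 + 8 + 6) / 6 = 30/6 = 5
  mean(Y) = (4 + 7 + 3 + 3 + 5 + 6) / 6 = 28/6 = 4.6667
  mean(Z) = (6 + 7 + 4 + 4 + 6 + 3) / 6 = 30/6 = 5

Step 2 — sample covariance S[i,j] = (1/(n-1)) · Σ_k (x_{k,i} - mean_i) · (x_{k,j} - mean_j), with n-1 = 5.
  S[X,X] = ((-4)·(-4) + (2)·(2) + (-2)·(-2) + (0)·(0) + (3)·(3) + (1)·(1)) / 5 = 34/5 = 6.8
  S[X,Y] = ((-4)·(-0.6667) + (2)·(2.3333) + (-2)·(-1.6667) + (0)·(-1.6667) + (3)·(0.3333) + (1)·(1.3333)) / 5 = 13/5 = 2.6
  S[X,Z] = ((-4)·(1) + (2)·(2) + (-2)·(-1) + (0)·(-1) + (3)·(1) + (1)·(-2)) / 5 = 3/5 = 0.6
  S[Y,Y] = ((-0.6667)·(-0.6667) + (2.3333)·(2.3333) + (-1.6667)·(-1.6667) + (-1.6667)·(-1.6667) + (0.3333)·(0.3333) + (1.3333)·(1.3333)) / 5 = 13.3333/5 = 2.6667
  S[Y,Z] = ((-0.6667)·(1) + (2.3333)·(2) + (-1.6667)·(-1) + (-1.6667)·(-1) + (0.3333)·(1) + (1.3333)·(-2)) / 5 = 5/5 = 1
  S[Z,Z] = ((1)·(1) + (2)·(2) + (-1)·(-1) + (-1)·(-1) + (1)·(1) + (-2)·(-2)) / 5 = 12/5 = 2.4

S is symmetric (S[j,i] = S[i,j]). Assembling:

S = [[6.8, 2.6, 0.6],
 [2.6, 2.6667, 1],
 [0.6, 1, 2.4]]


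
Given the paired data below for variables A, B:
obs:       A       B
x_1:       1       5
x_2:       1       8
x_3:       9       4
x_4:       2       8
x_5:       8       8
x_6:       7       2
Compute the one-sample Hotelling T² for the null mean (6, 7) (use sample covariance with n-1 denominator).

Step 1 — sample mean vector:
  mean(A) = (1 + 1 + 9 + 2 + 8 + 7) / 6 = 28/6 = 4.6667
  mean(B) = (5 + 8 + 4 + 8 + 8 + 2) / 6 = 35/6 = 5.8333
  x̄ = (4.6667, 5.8333),  deviation x̄ - mu_0 = (4.6667, 5.8333) - (6, 7) = (-1.3333, -1.1667).

Step 2 — sample covariance matrix, S[i,j] = (1/(n-1)) · Σ_k (x_{k,i} - mean_i) · (x_{k,j} - mean_j), divisor n-1 = 5:
  S[A,A] = ((-3.6667)·(-3.6667) + (-3.6667)·(-3.6667) + (4.3333)·(4.3333) + (-2.6667)·(-2.6667) + (3.3333)·(3.3333) + (2.3333)·(2.3333)) / 5 = 69.3333/5 = 13.8667
  S[A,B] = ((-3.6667)·(-0.8333) + (-3.6667)·(2.1667) + (4.3333)·(-1.8333) + (-2.6667)·(2.1667) + (3.3333)·(2.1667) + (2.3333)·(-3.8333)) / 5 = -20.3333/5 = -4.0667
  S[B,B] = ((-0.8333)·(-0.8333) + (2.1667)·(2.1667) + (-1.8333)·(-1.8333) + (2.1667)·(2.1667) + (2.1667)·(2.1667) + (-3.8333)·(-3.8333)) / 5 = 32.8333/5 = 6.5667
  S = [[13.8667, -4.0667],
 [-4.0667, 6.5667]].

Step 3 — invert S. det(S) = 13.8667·6.5667 - (-4.0667)² = 74.52.
  S^{-1} = (1/det) · [[d, -b], [-b, a]] = [[0.0881, 0.0546],
 [0.0546, 0.1861]].

Step 4 — quadratic form (x̄ - mu_0)^T · S^{-1} · (x̄ - mu_0):
  S^{-1} · (x̄ - mu_0) = (-0.1812, -0.2899),
  (x̄ - mu_0)^T · [...] = (-1.3333)·(-0.1812) + (-1.1667)·(-0.2899) = 0.5797.

Step 5 — scale by n: T² = 6 · 0.5797 = 3.4783.

T² ≈ 3.4783


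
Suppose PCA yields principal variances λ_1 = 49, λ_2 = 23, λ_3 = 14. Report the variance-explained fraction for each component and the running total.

Step 1 — total variance = trace(Sigma) = Σ λ_i = 49 + 23 + 14 = 86.

Step 2 — fraction explained by component i = λ_i / Σ λ:
  PC1: 49/86 = 0.5698
  PC2: 23/86 = 0.2674
  PC3: 14/86 = 0.1628

Step 3 — cumulative fraction after k components = (λ_1 + ... + λ_k) / Σ λ:
  k = 1: 49/86 = 0.5698
  k = 2: (49 + 23)/86 = 72/86 = 0.8372
  k = 3: (49 + 23 + 14)/86 = 86/86 = 1

Summary (fraction, with percent):

explained: PC1 0.5698 (56.98%), PC2 0.2674 (26.74%), PC3 0.1628 (16.28%);  cumulative: 0.5698, 0.8372, 1


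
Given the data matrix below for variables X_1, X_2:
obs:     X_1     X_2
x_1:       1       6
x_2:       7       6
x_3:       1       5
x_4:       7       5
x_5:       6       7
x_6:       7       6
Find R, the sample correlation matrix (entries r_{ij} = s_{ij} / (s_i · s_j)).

Step 1 — column means:
  mean(X_1) = (1 + 7 + 1 + 7 + 6 + 7) / 6 = 29/6 = 4.8333
  mean(X_2) = (6 + 6 + 5 + 5 + 7 + 6) / 6 = 35/6 = 5.8333

Step 2 — sample variances and covariances s[i,j] = (1/(n-1)) · Σ_k (x_{k,i} - mean_i) · (x_{k,j} - mean_j), with n-1 = 5:
  s[X_1,X_1] = ((-3.8333)·(-3.8333) + (2.1667)·(2.1667) + (-3.8333)·(-3.8333) + (2.1667)·(2.1667) + (1.1667)·(1.1667) + (2.1667)·(2.1667)) / 5 = 44.8333/5 = 8.9667
  s[X_1,X_2] = ((-3.8333)·(0.1667) + (2.1667)·(0.1667) + (-3.8333)·(-0.8333) + (2.1667)·(-0.8333) + (1.1667)·(1.1667) + (2.1667)·(0.1667)) / 5 = 2.8333/5 = 0.5667
  s[X_2,X_2] = ((0.1667)·(0.1667) + (0.1667)·(0.1667) + (-0.8333)·(-0.8333) + (-0.8333)·(-0.8333) + (1.1667)·(1.1667) + (0.1667)·(0.1667)) / 5 = 2.8333/5 = 0.5667
  Sample standard deviations s_i = √(s[i,i]):
  s(X_1) = √(8.9667) = 2.9944
  s(X_2) = √(0.5667) = 0.7528

Step 3 — r_{ij} = s_{ij} / (s_i · s_j):
  r[X_1,X_1] = 1 (diagonal).
  r[X_1,X_2] = 0.5667 / (2.9944 · 0.7528) = 0.5667 / 2.2541 = 0.2514
  r[X_2,X_2] = 1 (diagonal).

R is symmetric with unit diagonal. Assembling:

R = [[1, 0.2514],
 [0.2514, 1]]


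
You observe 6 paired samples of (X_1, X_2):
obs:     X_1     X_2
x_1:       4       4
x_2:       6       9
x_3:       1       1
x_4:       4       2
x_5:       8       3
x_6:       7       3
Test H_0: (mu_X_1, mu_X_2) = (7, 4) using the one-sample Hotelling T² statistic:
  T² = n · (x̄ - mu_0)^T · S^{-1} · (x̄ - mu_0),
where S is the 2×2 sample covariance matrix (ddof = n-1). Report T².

Step 1 — sample mean vector:
  mean(X_1) = (4 + 6 + 1 + 4 + 8 + 7) / 6 = 30/6 = 5
  mean(X_2) = (4 + 9 + 1 + 2 + 3 + 3) / 6 = 22/6 = 3.6667
  x̄ = (5, 3.6667),  deviation x̄ - mu_0 = (5, 3.6667) - (7, 4) = (-2, -0.3333).

Step 2 — sample covariance matrix, S[i,j] = (1/(n-1)) · Σ_k (x_{k,i} - mean_i) · (x_{k,j} - mean_j), divisor n-1 = 5:
  S[X_1,X_1] = ((-1)·(-1) + (1)·(1) + (-4)·(-4) + (-1)·(-1) + (3)·(3) + (2)·(2)) / 5 = 32/5 = 6.4
  S[X_1,X_2] = ((-1)·(0.3333) + (1)·(5.3333) + (-4)·(-2.6667) + (-1)·(-1.6667) + (3)·(-0.6667) + (2)·(-0.6667)) / 5 = 14/5 = 2.8
  S[X_2,X_2] = ((0.3333)·(0.3333) + (5.3333)·(5.3333) + (-2.6667)·(-2.6667) + (-1.6667)·(-1.6667) + (-0.6667)·(-0.6667) + (-0.6667)·(-0.6667)) / 5 = 39.3333/5 = 7.8667
  S = [[6.4, 2.8],
 [2.8, 7.8667]].

Step 3 — invert S. det(S) = 6.4·7.8667 - (2.8)² = 42.5067.
  S^{-1} = (1/det) · [[d, -b], [-b, a]] = [[0.1851, -0.0659],
 [-0.0659, 0.1506]].

Step 4 — quadratic form (x̄ - mu_0)^T · S^{-1} · (x̄ - mu_0):
  S^{-1} · (x̄ - mu_0) = (-0.3482, 0.0816),
  (x̄ - mu_0)^T · [...] = (-2)·(-0.3482) + (-0.3333)·(0.0816) = 0.6692.

Step 5 — scale by n: T² = 6 · 0.6692 = 4.0151.

T² ≈ 4.0151


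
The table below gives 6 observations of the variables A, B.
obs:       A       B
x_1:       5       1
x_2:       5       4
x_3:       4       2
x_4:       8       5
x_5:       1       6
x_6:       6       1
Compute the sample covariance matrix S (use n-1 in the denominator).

Step 1 — column means:
  mean(A) = (5 + 5 + 4 + 8 + 1 + 6) / 6 = 29/6 = 4.8333
  mean(B) = (1 + 4 + 2 + 5 + 6 + 1) / 6 = 19/6 = 3.1667

Step 2 — sample covariance S[i,j] = (1/(n-1)) · Σ_k (x_{k,i} - mean_i) · (x_{k,j} - mean_j), with n-1 = 5.
  S[A,A] = ((0.1667)·(0.1667) + (0.1667)·(0.1667) + (-0.8333)·(-0.8333) + (3.1667)·(3.1667) + (-3.8333)·(-3.8333) + (1.1667)·(1.1667)) / 5 = 26.8333/5 = 5.3667
  S[A,B] = ((0.1667)·(-2.1667) + (0.1667)·(0.8333) + (-0.8333)·(-1.1667) + (3.1667)·(1.8333) + (-3.8333)·(2.8333) + (1.1667)·(-2.1667)) / 5 = -6.8333/5 = -1.3667
  S[B,B] = ((-2.1667)·(-2.1667) + (0.8333)·(0.8333) + (-1.1667)·(-1.1667) + (1.8333)·(1.8333) + (2.8333)·(2.8333) + (-2.1667)·(-2.1667)) / 5 = 22.8333/5 = 4.5667

S is symmetric (S[j,i] = S[i,j]). Assembling:

S = [[5.3667, -1.3667],
 [-1.3667, 4.5667]]


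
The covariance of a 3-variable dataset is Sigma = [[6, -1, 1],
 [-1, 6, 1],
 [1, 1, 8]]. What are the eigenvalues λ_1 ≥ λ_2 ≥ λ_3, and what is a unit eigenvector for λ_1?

Step 1 — characteristic polynomial p(λ) = det(λI - Sigma) = λ³ - tr·λ² + c_1·λ - det, where tr = trace, c_1 = sum of the principal 2×2 minors, det = det(Sigma):
  tr = 6 + 6 + 8 = 20,
  c_1 = (6·6 - (-1)²) + (6·8 - (1)²) + (6·8 - (1)²) = 35 + 47 + 47 = 129,
  det = 6·(6·8 - (1)²) - (-1)·((-1)·8 - (1)·(1)) + (1)·((-1)·(1) - 6·(1)) = 6·(47) - (-1)·(-9) + (1)·(-7) = 266.
  So p(λ) = λ³ - 20λ² + 129λ - 266.
Step 2 — look for an integer root (rational root theorem: any rational root is an integer divisor of 266). Testing λ = 7:
  p(7) = 343 - 980 + 903 - 266 = 0  ✓
  Dividing out (λ - 7): p(λ) = (λ - 7)(λ² - 13λ + 38).
Step 3 — remaining eigenvalues from the quadratic λ² - 13λ + 38 = 0:
  Δ = 13² - 4·38 = 169 - 152 = 17,  λ = (13 ± √17)/2 = (13 ± 4.1231)/2 ≈ 8.5616 or 4.4384.
  Sorted: λ_1 = 8.5616,  λ_2 = 7,  λ_3 = 4.4384  (check: sum = 20 = tr ✓).

Step 4 — unit eigenvector for λ_1 ≈ 8.5616: v spans the null space of (Sigma - λ_1 I), whose rows are
  r_1 = (-2.5616, -1, 1),  r_2 = (-1, -2.5616, 1),  r_3 = (1, 1, -0.5616).
  v is orthogonal to every row, so take v ∝ r_1 × r_2 = ((-1)·(1) - (1)·(-2.5616), (1)·(-1) - (-2.5616)·(1), (-2.5616)·(-2.5616) - (-1)·(-1)) ≈ (1.5616, 1.5616, 5.5616).
  Let u = (1.5616, 1.5616, 5.5616).
  ||u|| = √((1.5616)² + (1.5616)² + (5.5616)²) = √(35.8078) ≈ 5.984,  v_1 = u/||u|| ≈ (0.261, 0.261, 0.9294) (||v_1|| = 1).

λ_1 = 8.5616,  λ_2 = 7,  λ_3 = 4.4384;  v_1 ≈ (0.261, 0.261, 0.9294)


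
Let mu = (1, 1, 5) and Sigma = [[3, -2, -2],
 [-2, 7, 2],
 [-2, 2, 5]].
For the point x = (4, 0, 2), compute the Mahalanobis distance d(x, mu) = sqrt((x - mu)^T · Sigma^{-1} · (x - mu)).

Step 1 — centre the observation: (x - mu) = (3, -1, -3).

Step 2 — invert Sigma (cofactor / det for 3×3, or solve directly):
  Sigma^{-1} = [[0.5082, 0.0984, 0.1639],
 [0.0984, 0.1803, -0.0328],
 [0.1639, -0.0328, 0.2787]].

Step 3 — form the quadratic (x - mu)^T · Sigma^{-1} · (x - mu):
  Sigma^{-1} · (x - mu) = (0.9344, 0.2131, -0.3115).
  (x - mu)^T · [Sigma^{-1} · (x - mu)] = (3)·(0.9344) + (-1)·(0.2131) + (-3)·(-0.3115) = 3.5246.

Step 4 — take square root: d = √(3.5246) ≈ 1.8774.

d(x, mu) = √(3.5246) ≈ 1.8774


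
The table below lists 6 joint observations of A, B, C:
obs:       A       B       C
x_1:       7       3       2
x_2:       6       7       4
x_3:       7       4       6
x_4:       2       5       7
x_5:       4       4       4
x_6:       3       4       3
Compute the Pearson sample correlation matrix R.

Step 1 — column means:
  mean(A) = (7 + 6 + 7 + 2 + 4 + 3) / 6 = 29/6 = 4.8333
  mean(B) = (3 + 7 + 4 + 5 + 4 + 4) / 6 = 27/6 = 4.5
  mean(C) = (2 + 4 + 6 + 7 + 4 + 3) / 6 = 26/6 = 4.3333

Step 2 — sample variances and covariances s[i,j] = (1/(n-1)) · Σ_k (x_{k,i} - mean_i) · (x_{k,j} - mean_j), with n-1 = 5:
  s[A,A] = ((2.1667)·(2.1667) + (1.1667)·(1.1667) + (2.1667)·(2.1667) + (-2.8333)·(-2.8333) + (-0.8333)·(-0.8333) + (-1.8333)·(-1.8333)) / 5 = 22.8333/5 = 4.5667
  s[A,B] = ((2.1667)·(-1.5) + (1.1667)·(2.5) + (2.1667)·(-0.5) + (-2.8333)·(0.5) + (-0.8333)·(-0.5) + (-1.8333)·(-0.5)) / 5 = -1.5/5 = -0.3
  s[A,C] = ((2.1667)·(-2.3333) + (1.1667)·(-0.3333) + (2.1667)·(1.6667) + (-2.8333)·(2.6667) + (-0.8333)·(-0.3333) + (-1.8333)·(-1.3333)) / 5 = -6.6667/5 = -1.3333
  s[B,B] = ((-1.5)·(-1.5) + (2.5)·(2.5) + (-0.5)·(-0.5) + (0.5)·(0.5) + (-0.5)·(-0.5) + (-0.5)·(-0.5)) / 5 = 9.5/5 = 1.9
  s[B,C] = ((-1.5)·(-2.3333) + (2.5)·(-0.3333) + (-0.5)·(1.6667) + (0.5)·(2.6667) + (-0.5)·(-0.3333) + (-0.5)·(-1.3333)) / 5 = 4/5 = 0.8
  s[C,C] = ((-2.3333)·(-2.3333) + (-0.3333)·(-0.3333) + (1.6667)·(1.6667) + (2.6667)·(2.6667) + (-0.3333)·(-0.3333) + (-1.3333)·(-1.3333)) / 5 = 17.3333/5 = 3.4667
  Sample standard deviations s_i = √(s[i,i]):
  s(A) = √(4.5667) = 2.137
  s(B) = √(1.9) = 1.3784
  s(C) = √(3.4667) = 1.8619

Step 3 — r_{ij} = s_{ij} / (s_i · s_j):
  r[A,A] = 1 (diagonal).
  r[A,B] = -0.3 / (2.137 · 1.3784) = -0.3 / 2.9456 = -0.1018
  r[A,C] = -1.3333 / (2.137 · 1.8619) = -1.3333 / 3.9788 = -0.3351
  r[B,B] = 1 (diagonal).
  r[B,C] = 0.8 / (1.3784 · 1.8619) = 0.8 / 2.5665 = 0.3117
  r[C,C] = 1 (diagonal).

R is symmetric with unit diagonal. Assembling:

R = [[1, -0.1018, -0.3351],
 [-0.1018, 1, 0.3117],
 [-0.3351, 0.3117, 1]]


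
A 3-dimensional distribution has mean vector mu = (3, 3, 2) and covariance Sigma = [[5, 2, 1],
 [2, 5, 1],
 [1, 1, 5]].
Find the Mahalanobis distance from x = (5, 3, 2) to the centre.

Step 1 — centre the observation: (x - mu) = (2, 0, 0).

Step 2 — invert Sigma (cofactor / det for 3×3, or solve directly):
  Sigma^{-1} = [[0.2424, -0.0909, -0.0303],
 [-0.0909, 0.2424, -0.0303],
 [-0.0303, -0.0303, 0.2121]].

Step 3 — form the quadratic (x - mu)^T · Sigma^{-1} · (x - mu):
  Sigma^{-1} · (x - mu) = (0.4848, -0.1818, -0.0606).
  (x - mu)^T · [Sigma^{-1} · (x - mu)] = (2)·(0.4848) + (0)·(-0.1818) + (0)·(-0.0606) = 0.9697.

Step 4 — take square root: d = √(0.9697) ≈ 0.9847.

d(x, mu) = √(0.9697) ≈ 0.9847


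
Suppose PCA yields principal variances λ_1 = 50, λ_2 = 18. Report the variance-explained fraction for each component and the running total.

Step 1 — total variance = trace(Sigma) = Σ λ_i = 50 + 18 = 68.

Step 2 — fraction explained by component i = λ_i / Σ λ:
  PC1: 50/68 = 0.7353
  PC2: 18/68 = 0.2647

Step 3 — cumulative fraction after k components = (λ_1 + ... + λ_k) / Σ λ:
  k = 1: 50/68 = 0.7353
  k = 2: (50 + 18)/68 = 68/68 = 1

Summary (fraction, with percent):

explained: PC1 0.7353 (73.53%), PC2 0.2647 (26.47%);  cumulative: 0.7353, 1


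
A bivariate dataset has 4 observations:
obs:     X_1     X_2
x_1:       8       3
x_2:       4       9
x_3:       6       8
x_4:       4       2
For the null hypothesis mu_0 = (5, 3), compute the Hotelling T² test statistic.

Step 1 — sample mean vector:
  mean(X_1) = (8 + 4 + 6 + 4) / 4 = 22/4 = 5.5
  mean(X_2) = (3 + 9 + 8 + 2) / 4 = 22/4 = 5.5
  x̄ = (5.5, 5.5),  deviation x̄ - mu_0 = (5.5, 5.5) - (5, 3) = (0.5, 2.5).

Step 2 — sample covariance matrix, S[i,j] = (1/(n-1)) · Σ_k (x_{k,i} - mean_i) · (x_{k,j} - mean_j), divisor n-1 = 3:
  S[X_1,X_1] = ((2.5)·(2.5) + (-1.5)·(-1.5) + (0.5)·(0.5) + (-1.5)·(-1.5)) / 3 = 11/3 = 3.6667
  S[X_1,X_2] = ((2.5)·(-2.5) + (-1.5)·(3.5) + (0.5)·(2.5) + (-1.5)·(-3.5)) / 3 = -5/3 = -1.6667
  S[X_2,X_2] = ((-2.5)·(-2.5) + (3.5)·(3.5) + (2.5)·(2.5) + (-3.5)·(-3.5)) / 3 = 37/3 = 12.3333
  S = [[3.6667, -1.6667],
 [-1.6667, 12.3333]].

Step 3 — invert S. det(S) = 3.6667·12.3333 - (-1.6667)² = 42.4444.
  S^{-1} = (1/det) · [[d, -b], [-b, a]] = [[0.2906, 0.0393],
 [0.0393, 0.0864]].

Step 4 — quadratic form (x̄ - mu_0)^T · S^{-1} · (x̄ - mu_0):
  S^{-1} · (x̄ - mu_0) = (0.2435, 0.2356),
  (x̄ - mu_0)^T · [...] = (0.5)·(0.2435) + (2.5)·(0.2356) = 0.7107.

Step 5 — scale by n: T² = 4 · 0.7107 = 2.8429.

T² ≈ 2.8429


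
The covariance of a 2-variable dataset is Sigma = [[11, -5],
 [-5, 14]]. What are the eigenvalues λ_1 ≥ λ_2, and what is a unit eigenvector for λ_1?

Step 1 — characteristic polynomial of 2×2 Sigma:
  det(Sigma - λI) = λ² - trace · λ + det = 0.
  trace = 11 + 14 = 25, det = 11·14 - (-5)² = 129.
Step 2 — discriminant:
  Δ = trace² - 4·det = 625 - 516 = 109.
Step 3 — eigenvalues:
  λ = (trace ± √Δ)/2 = (25 ± 10.4403)/2,
  λ_1 = 17.7202,  λ_2 = 7.2798.

Step 4 — unit eigenvector for λ_1: solve (Sigma - λ_1 I)v = 0. First row:
  (11 - 17.7202)·v_x + (-5)·v_y = 0, i.e. (-6.7202)·v_x + (-5)·v_y = 0,
  so v ∝ (b, λ_1 - a) = (-5, 6.7202); multiply by -1 so the first entry is positive: u = (5, -6.7202).
  ||u|| = √((5)² + (-6.7202)²) = √(70.1605) ≈ 8.3762,
  v_1 = u/||u|| ≈ (0.5969, -0.8023) (||v_1|| = 1).

λ_1 = 17.7202,  λ_2 = 7.2798;  v_1 ≈ (0.5969, -0.8023)


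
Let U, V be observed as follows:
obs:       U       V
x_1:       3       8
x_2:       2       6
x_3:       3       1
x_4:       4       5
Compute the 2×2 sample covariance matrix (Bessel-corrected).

Step 1 — column means:
  mean(U) = (3 + 2 + 3 + 4) / 4 = 12/4 = 3
  mean(V) = (8 + 6 + 1 + 5) / 4 = 20/4 = 5

Step 2 — sample covariance S[i,j] = (1/(n-1)) · Σ_k (x_{k,i} - mean_i) · (x_{k,j} - mean_j), with n-1 = 3.
  S[U,U] = ((0)·(0) + (-1)·(-1) + (0)·(0) + (1)·(1)) / 3 = 2/3 = 0.6667
  S[U,V] = ((0)·(3) + (-1)·(1) + (0)·(-4) + (1)·(0)) / 3 = -1/3 = -0.3333
  S[V,V] = ((3)·(3) + (1)·(1) + (-4)·(-4) + (0)·(0)) / 3 = 26/3 = 8.6667

S is symmetric (S[j,i] = S[i,j]). Assembling:

S = [[0.6667, -0.3333],
 [-0.3333, 8.6667]]


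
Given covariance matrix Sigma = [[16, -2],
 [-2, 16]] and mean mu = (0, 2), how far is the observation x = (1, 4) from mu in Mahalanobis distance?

Step 1 — centre the observation: (x - mu) = (1, 2).

Step 2 — invert Sigma. det(Sigma) = 16·16 - (-2)² = 252.
  Sigma^{-1} = (1/det) · [[d, -b], [-b, a]] = [[0.0635, 0.0079],
 [0.0079, 0.0635]].

Step 3 — form the quadratic (x - mu)^T · Sigma^{-1} · (x - mu):
  Sigma^{-1} · (x - mu) = (0.0794, 0.1349).
  (x - mu)^T · [Sigma^{-1} · (x - mu)] = (1)·(0.0794) + (2)·(0.1349) = 0.3492.

Step 4 — take square root: d = √(0.3492) ≈ 0.5909.

d(x, mu) = √(0.3492) ≈ 0.5909
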